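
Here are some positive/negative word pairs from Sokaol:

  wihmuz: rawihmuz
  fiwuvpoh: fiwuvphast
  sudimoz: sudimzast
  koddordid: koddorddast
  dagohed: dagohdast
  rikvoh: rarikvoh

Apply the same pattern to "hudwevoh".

hudwevhast

sudimoz and wihmuz both end in -z yet inflect differently (sudimzast, rawihmuz), so the final letter is not what conditions the rule; the number of vowels is.
"hudwevoh" has 3 vowels. The stems with 3 vowels (dagohed → dagohdast, fiwuvpoh → fiwuvphast, koddordid → koddorddast) delete the last vowel and add -ast.
The other pattern: stems with 2 vowels add the prefix ra-.
So hudwevoh → hudwevhast.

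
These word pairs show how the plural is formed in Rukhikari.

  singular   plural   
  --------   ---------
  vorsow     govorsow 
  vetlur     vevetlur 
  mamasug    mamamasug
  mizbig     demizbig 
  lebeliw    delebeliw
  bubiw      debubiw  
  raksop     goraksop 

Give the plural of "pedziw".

vorsow and lebeliw both end in -w yet inflect differently (govorsow, delebeliw), so the final letter is not what conditions the rule; the last vowel is.
"pedziw" has last vowel 'i'. The stems whose last vowel is 'i' (lebeliw → delebeliw, mizbig → demizbig, bubiw → debubiw) add the prefix de-.
So pedziw → depedziw.

depedziw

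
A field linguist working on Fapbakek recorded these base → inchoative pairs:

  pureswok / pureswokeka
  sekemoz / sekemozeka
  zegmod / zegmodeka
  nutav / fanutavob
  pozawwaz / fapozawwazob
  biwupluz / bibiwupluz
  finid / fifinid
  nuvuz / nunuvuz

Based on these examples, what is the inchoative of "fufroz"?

fufrozeka

"fufroz" has last vowel 'o'. The stems whose last vowel is 'o' (pureswok → pureswokeka, sekemoz → sekemozeka, zegmod → zegmodeka) add -eka.
The other patterns: stems whose last vowel is 'a' add fa- … -ob around the stem; stems whose last vowel is 'i' or 'u' repeat the first consonant+vowel as a prefix.
So fufroz → fufrozeka.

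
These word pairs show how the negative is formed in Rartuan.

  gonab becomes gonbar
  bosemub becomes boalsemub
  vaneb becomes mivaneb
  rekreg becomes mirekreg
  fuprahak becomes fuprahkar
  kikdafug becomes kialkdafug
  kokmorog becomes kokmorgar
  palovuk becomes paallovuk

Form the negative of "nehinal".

"nehinal" has last vowel 'a'. The stems whose last vowel is 'a' (gonab → gonbar, fuprahak → fuprahkar) delete the last vowel and add -ar.
The other patterns: stems whose last vowel is 'e' add the prefix mi-; stems whose last vowel is 'u' insert -al- after the first vowel.
So nehinal → nehinlar.

nehinlar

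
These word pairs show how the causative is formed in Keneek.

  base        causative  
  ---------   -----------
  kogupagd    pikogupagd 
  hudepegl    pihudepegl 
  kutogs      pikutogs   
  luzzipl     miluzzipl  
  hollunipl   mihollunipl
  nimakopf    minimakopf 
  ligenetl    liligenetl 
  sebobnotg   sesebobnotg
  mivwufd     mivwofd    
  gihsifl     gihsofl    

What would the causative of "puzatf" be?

hudepegl and luzzipl both end in -l yet inflect differently (pihudepegl, miluzzipl), so the final letter is not what conditions the rule; the second-to-last letter is.
"puzatf" has second-to-last letter 't'. The stems whose second-to-last letter is 't' (ligenetl → liligenetl, sebobnotg → sesebobnotg) repeat the first consonant+vowel as a prefix.
So puzatf → pupuzatf.

pupuzatf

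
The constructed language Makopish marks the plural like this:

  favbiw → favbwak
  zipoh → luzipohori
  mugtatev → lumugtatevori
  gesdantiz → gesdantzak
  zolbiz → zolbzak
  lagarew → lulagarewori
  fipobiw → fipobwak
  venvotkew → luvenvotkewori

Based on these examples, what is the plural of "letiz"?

fipobiw and venvotkew both end in -w yet inflect differently (fipobwak, luvenvotkewori), so the final letter is not what conditions the rule; the last vowel is.
"letiz" has last vowel 'i'. The stems whose last vowel is 'i' (fipobiw → fipobwak, favbiw → favbwak, zolbiz → zolbzak) delete the last vowel and add -ak.
The other pattern: stems whose last vowel is 'e' or 'o' add lu- … -ori around the stem.
So letiz → letzak.

letzak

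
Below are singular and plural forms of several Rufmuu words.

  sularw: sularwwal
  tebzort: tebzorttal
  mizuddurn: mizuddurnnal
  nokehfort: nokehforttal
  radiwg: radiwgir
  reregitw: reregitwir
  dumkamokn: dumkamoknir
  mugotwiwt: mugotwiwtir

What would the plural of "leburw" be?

sularw and reregitw both end in -w yet inflect differently (sularwwal, reregitwir), so the final letter is not what conditions the rule; the second-to-last letter is.
"leburw" has second-to-last letter 'r'. The stems whose second-to-last letter is 'r' (sularw → sularwwal, tebzort → tebzorttal, mizuddurn → mizuddurnnal) double the final consonant and add -al.
So leburw → leburwwal.

leburwwal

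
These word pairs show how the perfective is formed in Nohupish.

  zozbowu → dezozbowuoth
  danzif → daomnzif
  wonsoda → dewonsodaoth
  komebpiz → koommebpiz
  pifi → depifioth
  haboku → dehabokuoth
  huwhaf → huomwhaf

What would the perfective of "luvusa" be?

"luvusa" ends in a vowel. The stems ending in a vowel (pifi → depifioth, haboku → dehabokuoth, zozbowu → dezozbowuoth) add de- … -oth around the stem.
So luvusa → deluvusaoth.

deluvusaoth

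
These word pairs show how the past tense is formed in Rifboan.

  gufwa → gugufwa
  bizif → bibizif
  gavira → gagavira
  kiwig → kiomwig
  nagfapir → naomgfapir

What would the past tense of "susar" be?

suomsar

kiwig and bizif both have last vowel 'i' yet inflect differently (kiomwig, bibizif), so the last vowel is not what conditions the rule; the final letter is.
"susar" ends in -r. The one such stem in the data (nagfapir → naomgfapir) inserts -om- after the first vowel (as does kiwig), so the same rule applies.
So susar → suomsar.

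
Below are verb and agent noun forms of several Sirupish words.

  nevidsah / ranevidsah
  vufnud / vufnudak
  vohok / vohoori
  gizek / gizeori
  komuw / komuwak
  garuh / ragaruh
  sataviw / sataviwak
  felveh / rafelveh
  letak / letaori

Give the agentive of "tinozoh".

gizek and felveh both have last vowel 'e' yet inflect differently (gizeori, rafelveh), so the last vowel is not what conditions the rule; the final letter is.
"tinozoh" ends in -h. The stems ending in -h (garuh → ragaruh, felveh → rafelveh, nevidsah → ranevidsah) add the prefix ra-.
The other patterns: stems ending in -k drop the final letter and add -ori; stems ending in -d or -w add -ak.
So tinozoh → ratinozoh.

ratinozoh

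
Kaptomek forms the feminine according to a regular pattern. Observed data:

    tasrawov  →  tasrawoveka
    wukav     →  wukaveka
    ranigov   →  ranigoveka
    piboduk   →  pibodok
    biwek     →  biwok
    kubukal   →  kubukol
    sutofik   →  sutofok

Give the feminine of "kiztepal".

wukav and kubukal both have last vowel 'a' yet inflect differently (wukaveka, kubukol), so the last vowel is not what conditions the rule; the final letter is.
"kiztepal" ends in -l. The one such stem in the data (kubukal → kubukol) changes the last vowel to 'o' (as do piboduk, biwek), so the same rule applies.
So kiztepal → kiztepol.

kiztepol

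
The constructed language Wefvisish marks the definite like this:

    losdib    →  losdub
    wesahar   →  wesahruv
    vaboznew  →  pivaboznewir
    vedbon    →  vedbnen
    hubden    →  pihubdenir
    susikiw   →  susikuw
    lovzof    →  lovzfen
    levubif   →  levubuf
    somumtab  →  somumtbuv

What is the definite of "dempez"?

susikiw and vaboznew both end in -w yet inflect differently (susikuw, pivaboznewir), so the final letter is not what conditions the rule; the last vowel is.
"dempez" has last vowel 'e'. The stems whose last vowel is 'e' (vaboznew → pivaboznewir, hubden → pihubdenir) add pi- … -ir around the stem.
The other patterns: stems whose last vowel is 'i' change the last vowel to 'u'; stems whose last vowel is 'o' delete the last vowel and add -en; stems whose last vowel is 'a' delete the last vowel and add -uv.
So dempez → pidempezir.

pidempezir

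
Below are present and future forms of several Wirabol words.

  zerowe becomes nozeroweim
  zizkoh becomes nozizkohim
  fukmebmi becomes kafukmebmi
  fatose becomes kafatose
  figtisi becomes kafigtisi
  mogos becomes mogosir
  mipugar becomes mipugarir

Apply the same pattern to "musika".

zerowe and fatose both end in -e yet inflect differently (nozeroweim, kafatose), so the final letter is not what conditions the rule; the first letter is.
"musika" begins with m-. The stems beginning with m- (mogos → mogosir, mipugar → mipugarir) add -ir.
So musika → musikair.

musikair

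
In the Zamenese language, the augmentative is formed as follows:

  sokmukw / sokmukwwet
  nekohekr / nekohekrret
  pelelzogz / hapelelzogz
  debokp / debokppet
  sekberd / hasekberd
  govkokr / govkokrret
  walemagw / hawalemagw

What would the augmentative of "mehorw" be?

hamehorw

sokmukw and walemagw both end in -w yet inflect differently (sokmukwwet, hawalemagw), so the final letter is not what conditions the rule; the second-to-last letter is.
"mehorw" has second-to-last letter 'r'. The one such stem in the data (sekberd → hasekberd) adds the prefix ha-, so the same rule applies.
So mehorw → hamehorw.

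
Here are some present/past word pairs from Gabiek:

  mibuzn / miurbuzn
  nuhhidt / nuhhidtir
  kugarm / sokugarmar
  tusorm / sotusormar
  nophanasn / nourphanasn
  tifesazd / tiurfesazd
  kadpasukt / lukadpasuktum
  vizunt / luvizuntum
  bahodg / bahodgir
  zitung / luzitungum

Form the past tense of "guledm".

vizunt and nuhhidt both end in -t yet inflect differently (luvizuntum, nuhhidtir), so the final letter is not what conditions the rule; the second-to-last letter is.
"guledm" has second-to-last letter 'd'. The stems whose second-to-last letter is 'd' (nuhhidt → nuhhidtir, bahodg → bahodgir) add -ir.
So guledm → guledmir.

guledmir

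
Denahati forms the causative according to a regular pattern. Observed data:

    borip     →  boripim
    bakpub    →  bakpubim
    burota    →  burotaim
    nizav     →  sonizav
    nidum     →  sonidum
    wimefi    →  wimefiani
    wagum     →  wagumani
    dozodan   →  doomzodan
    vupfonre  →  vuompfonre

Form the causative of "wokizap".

wokizapani

"wokizap" begins with w-. The stems beginning with w- (wimefi → wimefiani, wagum → wagumani) add -ani.
The other patterns: stems beginning with b- add -im; stems beginning with n- add the prefix so-; stems beginning with d- or v- insert -om- after the first vowel.
So wokizap → wokizapani.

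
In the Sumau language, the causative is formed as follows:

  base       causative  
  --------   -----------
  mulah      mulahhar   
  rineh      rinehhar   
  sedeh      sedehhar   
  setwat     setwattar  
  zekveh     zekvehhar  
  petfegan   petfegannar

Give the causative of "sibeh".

sibehhar

Every pair shown (mulah → mulahhar, rineh → rinehhar, sedeh → sedehhar, …) follows the same rule: double the final consonant and add -ar.
So sibeh → sibehhar.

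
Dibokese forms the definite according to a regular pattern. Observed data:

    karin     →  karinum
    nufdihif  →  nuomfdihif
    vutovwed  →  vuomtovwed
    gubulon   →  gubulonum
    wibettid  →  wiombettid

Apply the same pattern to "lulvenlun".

lulvenlunum

"lulvenlun" ends in -n. The stems ending in -n (karin → karinum, gubulon → gubulonum) add -um.
So lulvenlun → lulvenlunum.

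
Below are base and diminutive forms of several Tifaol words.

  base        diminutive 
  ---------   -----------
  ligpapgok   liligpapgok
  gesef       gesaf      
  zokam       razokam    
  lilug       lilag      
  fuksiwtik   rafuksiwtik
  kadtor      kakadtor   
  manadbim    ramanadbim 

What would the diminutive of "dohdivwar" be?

ligpapgok and fuksiwtik both end in -k yet inflect differently (liligpapgok, rafuksiwtik), so the final letter is not what conditions the rule; the last vowel is.
"dohdivwar" has last vowel 'a'. The one such stem in the data (zokam → razokam) adds the prefix ra-, so the same rule applies.
The other patterns: stems whose last vowel is 'e' or 'u' change the last vowel to 'a'; stems whose last vowel is 'o' repeat the first consonant+vowel as a prefix.
So dohdivwar → radohdivwar.

radohdivwar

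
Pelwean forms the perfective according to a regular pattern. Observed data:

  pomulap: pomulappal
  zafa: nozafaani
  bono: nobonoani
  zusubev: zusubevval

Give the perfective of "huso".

nohusoani

pomulap and zafa both have last vowel 'a' yet inflect differently (pomulappal, nozafaani), so the last vowel is not what conditions the rule; whether the stem ends in a vowel or a consonant is.
"huso" ends in a vowel. The stems ending in a vowel (zafa → nozafaani, bono → nobonoani) add no- … -ani around the stem.
The other pattern: stems ending in a consonant double the final consonant and add -al.
So huso → nohusoani.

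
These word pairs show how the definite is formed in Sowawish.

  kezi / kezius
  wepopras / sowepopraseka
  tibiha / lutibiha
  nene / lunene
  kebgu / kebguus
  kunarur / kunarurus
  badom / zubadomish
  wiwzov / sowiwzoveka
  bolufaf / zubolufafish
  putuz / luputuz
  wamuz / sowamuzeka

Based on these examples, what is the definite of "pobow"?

wamuz and putuz both end in -z yet inflect differently (sowamuzeka, luputuz), so the final letter is not what conditions the rule; the first letter is.
"pobow" begins with p-. The one such stem in the data (putuz → luputuz) adds the prefix lu-, so the same rule applies.
So pobow → lupobow.

lupobow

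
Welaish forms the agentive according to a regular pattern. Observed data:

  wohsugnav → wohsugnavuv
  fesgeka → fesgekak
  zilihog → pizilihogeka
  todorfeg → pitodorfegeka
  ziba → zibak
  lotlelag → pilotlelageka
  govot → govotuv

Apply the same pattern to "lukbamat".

lukbamatuv

"lukbamat" ends in -t. The one such stem in the data (govot → govotuv) adds -uv, so the same rule applies.
So lukbamat → lukbamatuv.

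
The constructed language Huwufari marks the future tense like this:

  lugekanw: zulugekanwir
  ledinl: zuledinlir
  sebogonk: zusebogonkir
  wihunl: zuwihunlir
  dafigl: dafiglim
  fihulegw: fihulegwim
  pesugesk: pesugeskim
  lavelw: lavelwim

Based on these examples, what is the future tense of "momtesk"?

momteskim

ledinl and dafigl both end in -l yet inflect differently (zuledinlir, dafiglim), so the final letter is not what conditions the rule; the second-to-last letter is.
"momtesk" has second-to-last letter 's'. The one such stem in the data (pesugesk → pesugeskim) adds -im, so the same rule applies.
The other pattern: stems whose second-to-last letter is 'n' add zu- … -ir around the stem.
So momtesk → momteskim.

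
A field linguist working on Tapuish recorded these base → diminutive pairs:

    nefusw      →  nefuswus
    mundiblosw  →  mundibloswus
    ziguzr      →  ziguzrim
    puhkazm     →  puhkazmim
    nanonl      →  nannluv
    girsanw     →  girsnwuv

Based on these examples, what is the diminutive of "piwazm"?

piwazmim

"piwazm" has second-to-last letter 'z'. The stems whose second-to-last letter is 'z' (ziguzr → ziguzrim, puhkazm → puhkazmim) add -im.
The other patterns: stems whose second-to-last letter is 's' add -us; stems whose second-to-last letter is 'n' delete the last vowel and add -uv.
So piwazm → piwazmim.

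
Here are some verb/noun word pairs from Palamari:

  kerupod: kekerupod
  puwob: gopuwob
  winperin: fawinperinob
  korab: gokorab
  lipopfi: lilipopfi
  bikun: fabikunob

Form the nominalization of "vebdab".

winperin and lipopfi both have last vowel 'i' yet inflect differently (fawinperinob, lilipopfi), so the last vowel is not what conditions the rule; the final letter is.
"vebdab" ends in -b. The stems ending in -b (korab → gokorab, puwob → gopuwob) add the prefix go-.
So vebdab → govebdab.

govebdab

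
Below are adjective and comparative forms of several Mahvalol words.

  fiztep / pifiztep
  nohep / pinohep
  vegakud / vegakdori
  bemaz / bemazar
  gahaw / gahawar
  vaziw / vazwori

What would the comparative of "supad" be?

"supad" has last vowel 'a'. The stems whose last vowel is 'a' (bemaz → bemazar, gahaw → gahawar) add -ar.
So supad → supadar.

supadar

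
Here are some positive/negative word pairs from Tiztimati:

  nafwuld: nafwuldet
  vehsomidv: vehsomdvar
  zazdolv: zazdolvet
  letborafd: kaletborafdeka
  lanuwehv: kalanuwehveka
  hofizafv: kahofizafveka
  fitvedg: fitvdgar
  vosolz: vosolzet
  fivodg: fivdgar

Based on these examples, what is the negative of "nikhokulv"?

vehsomidv and zazdolv both end in -v yet inflect differently (vehsomdvar, zazdolvet), so the final letter is not what conditions the rule; the second-to-last letter is.
"nikhokulv" has second-to-last letter 'l'. The stems whose second-to-last letter is 'l' (zazdolv → zazdolvet, nafwuld → nafwuldet, vosolz → vosolzet) add -et.
The other patterns: stems whose second-to-last letter is 'd' delete the last vowel and add -ar; stems whose second-to-last letter is 'f' or 'h' add ka- … -eka around the stem.
So nikhokulv → nikhokulvet.

nikhokulvet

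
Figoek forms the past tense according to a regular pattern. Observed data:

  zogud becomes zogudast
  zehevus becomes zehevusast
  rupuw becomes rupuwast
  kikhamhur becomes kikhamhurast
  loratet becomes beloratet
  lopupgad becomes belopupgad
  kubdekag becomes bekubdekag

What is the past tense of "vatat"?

bevatat

zogud and lopupgad both end in -d yet inflect differently (zogudast, belopupgad), so the final letter is not what conditions the rule; the last vowel is.
"vatat" has last vowel 'a'. The stems whose last vowel is 'a' (lopupgad → belopupgad, kubdekag → bekubdekag) add the prefix be-.
So vatat → bevatat.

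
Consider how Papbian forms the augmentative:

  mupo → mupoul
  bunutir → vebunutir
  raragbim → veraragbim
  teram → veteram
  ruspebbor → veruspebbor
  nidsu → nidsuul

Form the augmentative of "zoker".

"zoker" ends in a consonant. The stems ending in a consonant (raragbim → veraragbim, teram → veteram, bunutir → vebunutir) add the prefix ve-.
The other pattern: stems ending in a vowel add -ul.
So zoker → vezoker.

vezoker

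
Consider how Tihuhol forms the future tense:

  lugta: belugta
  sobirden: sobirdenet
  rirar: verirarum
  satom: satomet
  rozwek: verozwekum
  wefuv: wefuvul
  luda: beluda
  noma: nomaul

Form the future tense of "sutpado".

luda and noma both end in -a yet inflect differently (beluda, nomaul), so the final letter is not what conditions the rule; the first letter is.
"sutpado" begins with s-. The stems beginning with s- (sobirden → sobirdenet, satom → satomet) add -et.
So sutpado → sutpadoet.

sutpadoet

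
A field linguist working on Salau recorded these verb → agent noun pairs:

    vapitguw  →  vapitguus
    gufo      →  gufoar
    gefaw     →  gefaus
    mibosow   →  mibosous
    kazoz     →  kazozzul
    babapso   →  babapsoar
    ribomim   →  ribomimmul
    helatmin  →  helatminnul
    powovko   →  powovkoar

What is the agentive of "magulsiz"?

magulsizzul

powovko and mibosow both have last vowel 'o' yet inflect differently (powovkoar, mibosous), so the last vowel is not what conditions the rule; the final letter is.
"magulsiz" ends in -z. The one such stem in the data (kazoz → kazozzul) doubles the final consonant and adds -ul (as do helatmin, ribomim), so the same rule applies.
The other patterns: stems ending in -o add -ar; stems ending in -w drop the final letter and add -us.
So magulsiz → magulsizzul.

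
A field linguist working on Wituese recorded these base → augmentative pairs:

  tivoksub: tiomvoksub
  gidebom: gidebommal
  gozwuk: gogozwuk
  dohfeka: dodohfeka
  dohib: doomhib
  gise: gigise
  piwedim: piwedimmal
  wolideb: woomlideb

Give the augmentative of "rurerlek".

"rurerlek" ends in -k. The one such stem in the data (gozwuk → gogozwuk) repeats the first consonant+vowel as a prefix (as do dohfeka, gise), so the same rule applies.
The other patterns: stems ending in -m double the final consonant and add -al; stems ending in -b insert -om- after the first vowel.
So rurerlek → rururerlek.

rururerlek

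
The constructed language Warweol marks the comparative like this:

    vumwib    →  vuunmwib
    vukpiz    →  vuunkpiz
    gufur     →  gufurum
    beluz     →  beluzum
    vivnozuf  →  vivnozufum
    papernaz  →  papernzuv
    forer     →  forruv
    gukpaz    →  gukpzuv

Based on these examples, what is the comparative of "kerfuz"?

"kerfuz" has last vowel 'u'. The stems whose last vowel is 'u' (gufur → gufurum, beluz → beluzum, vivnozuf → vivnozufum) add -um.
The other patterns: stems whose last vowel is 'i' insert -un- after the first vowel; stems whose last vowel is 'a' or 'e' delete the last vowel and add -uv.
So kerfuz → kerfuzum.

kerfuzum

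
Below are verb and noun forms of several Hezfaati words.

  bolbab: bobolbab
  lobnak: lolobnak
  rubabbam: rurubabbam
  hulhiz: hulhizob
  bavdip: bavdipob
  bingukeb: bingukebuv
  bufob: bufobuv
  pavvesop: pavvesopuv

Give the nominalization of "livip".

bolbab and bingukeb both end in -b yet inflect differently (bobolbab, bingukebuv), so the final letter is not what conditions the rule; the last vowel is.
"livip" has last vowel 'i'. The stems whose last vowel is 'i' (hulhiz → hulhizob, bavdip → bavdipob) add -ob.
The other patterns: stems whose last vowel is 'a' repeat the first consonant+vowel as a prefix; stems whose last vowel is 'e' or 'o' add -uv.
So livip → livipob.

livipob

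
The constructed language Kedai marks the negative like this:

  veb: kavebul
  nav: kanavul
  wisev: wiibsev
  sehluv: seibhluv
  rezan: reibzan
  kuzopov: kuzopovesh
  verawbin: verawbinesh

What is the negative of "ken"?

"ken" has 1 vowel. The stems with 1 vowel (veb → kavebul, nav → kanavul) add ka- … -ul around the stem.
So ken → kakenul.

kakenul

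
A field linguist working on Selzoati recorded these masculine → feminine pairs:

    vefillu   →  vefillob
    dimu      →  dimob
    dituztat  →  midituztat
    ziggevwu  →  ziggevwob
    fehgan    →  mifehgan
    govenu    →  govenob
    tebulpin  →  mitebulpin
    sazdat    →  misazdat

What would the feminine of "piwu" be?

"piwu" ends in -u. The stems ending in -u (govenu → govenob, dimu → dimob, ziggevwu → ziggevwob) drop the final letter and add -ob.
So piwu → piwob.

piwob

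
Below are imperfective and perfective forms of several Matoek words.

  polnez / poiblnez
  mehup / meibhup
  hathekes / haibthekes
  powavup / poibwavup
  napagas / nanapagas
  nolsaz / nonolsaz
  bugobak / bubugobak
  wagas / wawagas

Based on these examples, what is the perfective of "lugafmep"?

hathekes and napagas both end in -s yet inflect differently (haibthekes, nanapagas), so the final letter is not what conditions the rule; the last vowel is.
"lugafmep" has last vowel 'e'. The stems whose last vowel is 'e' (polnez → poiblnez, hathekes → haibthekes) insert -ib- after the first vowel.
The other pattern: stems whose last vowel is 'a' repeat the first consonant+vowel as a prefix.
So lugafmep → luibgafmep.

luibgafmep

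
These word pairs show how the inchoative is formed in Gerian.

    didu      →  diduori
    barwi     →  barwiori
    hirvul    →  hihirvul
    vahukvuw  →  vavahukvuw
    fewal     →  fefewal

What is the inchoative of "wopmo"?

wopmoori

"wopmo" ends in a vowel. The stems ending in a vowel (didu → diduori, barwi → barwiori) add -ori.
The other pattern: stems ending in a consonant repeat the first consonant+vowel as a prefix.
So wopmo → wopmoori.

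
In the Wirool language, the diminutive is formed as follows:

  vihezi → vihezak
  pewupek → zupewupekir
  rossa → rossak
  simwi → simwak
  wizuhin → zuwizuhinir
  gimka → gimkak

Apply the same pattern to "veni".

"veni" ends in a vowel. The stems ending in a vowel (vihezi → vihezak, simwi → simwak, rossa → rossak) drop the final letter and add -ak.
The other pattern: stems ending in a consonant add zu- … -ir around the stem.
So veni → venak.

venak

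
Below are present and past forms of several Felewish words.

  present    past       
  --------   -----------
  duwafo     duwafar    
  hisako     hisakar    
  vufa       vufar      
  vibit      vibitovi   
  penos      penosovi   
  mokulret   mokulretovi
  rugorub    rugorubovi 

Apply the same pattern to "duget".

dugetovi

"duget" ends in -t. The stems ending in -t (vibit → vibitovi, mokulret → mokulretovi) add -ovi.
So duget → dugetovi.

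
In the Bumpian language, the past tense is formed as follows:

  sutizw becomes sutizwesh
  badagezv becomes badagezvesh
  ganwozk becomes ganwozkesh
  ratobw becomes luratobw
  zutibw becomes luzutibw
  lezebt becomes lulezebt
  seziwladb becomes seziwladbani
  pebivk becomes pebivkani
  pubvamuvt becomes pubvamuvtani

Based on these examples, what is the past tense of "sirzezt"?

sutizw and ratobw both end in -w yet inflect differently (sutizwesh, luratobw), so the final letter is not what conditions the rule; the second-to-last letter is.
"sirzezt" has second-to-last letter 'z'. The stems whose second-to-last letter is 'z' (sutizw → sutizwesh, badagezv → badagezvesh, ganwozk → ganwozkesh) add -esh.
The other patterns: stems whose second-to-last letter is 'b' add the prefix lu-; stems whose second-to-last letter is 'd' or 'v' add -ani.
So sirzezt → sirzeztesh.

sirzeztesh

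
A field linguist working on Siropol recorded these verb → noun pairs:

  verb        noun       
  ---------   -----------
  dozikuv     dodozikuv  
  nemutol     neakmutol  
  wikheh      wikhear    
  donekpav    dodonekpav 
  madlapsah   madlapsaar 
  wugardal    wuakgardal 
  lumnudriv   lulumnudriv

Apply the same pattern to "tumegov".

tutumegov

madlapsah and donekpav both have last vowel 'a' yet inflect differently (madlapsaar, dodonekpav), so the last vowel is not what conditions the rule; the final letter is.
"tumegov" ends in -v. The stems ending in -v (lumnudriv → lulumnudriv, dozikuv → dodozikuv, donekpav → dodonekpav) repeat the first consonant+vowel as a prefix.
The other patterns: stems ending in -h drop the final letter and add -ar; stems ending in -l insert -ak- after the first vowel.
So tumegov → tutumegov.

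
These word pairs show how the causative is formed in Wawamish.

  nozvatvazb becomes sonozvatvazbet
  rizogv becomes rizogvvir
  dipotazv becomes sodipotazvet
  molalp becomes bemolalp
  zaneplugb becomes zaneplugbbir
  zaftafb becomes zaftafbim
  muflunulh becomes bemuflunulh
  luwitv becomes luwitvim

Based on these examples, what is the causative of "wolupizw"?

sowolupizwet

rizogv and dipotazv both end in -v yet inflect differently (rizogvvir, sodipotazvet), so the final letter is not what conditions the rule; the second-to-last letter is.
"wolupizw" has second-to-last letter 'z'. The stems whose second-to-last letter is 'z' (dipotazv → sodipotazvet, nozvatvazb → sonozvatvazbet) add so- … -et around the stem.
The other patterns: stems whose second-to-last letter is 'g' double the final consonant and add -ir; stems whose second-to-last letter is 'l' add the prefix be-; stems whose second-to-last letter is 'f' or 't' add -im.
So wolupizw → sowolupizwet.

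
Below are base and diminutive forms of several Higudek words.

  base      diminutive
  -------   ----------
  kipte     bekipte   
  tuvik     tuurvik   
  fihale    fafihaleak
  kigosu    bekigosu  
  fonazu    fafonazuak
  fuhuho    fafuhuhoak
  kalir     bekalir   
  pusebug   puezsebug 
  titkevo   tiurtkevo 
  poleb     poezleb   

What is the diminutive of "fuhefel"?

fafuhefelak

fihale and kipte both end in -e yet inflect differently (fafihaleak, bekipte), so the final letter is not what conditions the rule; the first letter is.
"fuhefel" begins with f-. The stems beginning with f- (fihale → fafihaleak, fonazu → fafonazuak, fuhuho → fafuhuhoak) add fa- … -ak around the stem.
So fuhefel → fafuhefelak.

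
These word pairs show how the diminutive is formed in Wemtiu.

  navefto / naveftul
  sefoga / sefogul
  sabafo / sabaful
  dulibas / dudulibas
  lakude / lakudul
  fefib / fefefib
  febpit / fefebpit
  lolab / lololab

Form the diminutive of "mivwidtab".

"mivwidtab" ends in a consonant. The stems ending in a consonant (fefib → fefefib, dulibas → dudulibas, febpit → fefebpit) repeat the first consonant+vowel as a prefix.
So mivwidtab → mimivwidtab.

mimivwidtab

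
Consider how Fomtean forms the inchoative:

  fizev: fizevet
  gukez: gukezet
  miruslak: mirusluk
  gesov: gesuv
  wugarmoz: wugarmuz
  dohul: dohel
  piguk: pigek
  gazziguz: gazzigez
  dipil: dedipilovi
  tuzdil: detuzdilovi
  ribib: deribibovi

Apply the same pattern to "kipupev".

"kipupev" has last vowel 'e'. The stems whose last vowel is 'e' (fizev → fizevet, gukez → gukezet) add -et.
So kipupev → kipupevet.

kipupevet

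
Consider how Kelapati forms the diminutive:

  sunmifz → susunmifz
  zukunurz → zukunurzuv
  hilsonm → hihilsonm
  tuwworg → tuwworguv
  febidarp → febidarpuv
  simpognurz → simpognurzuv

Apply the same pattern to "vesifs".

zukunurz and sunmifz both end in -z yet inflect differently (zukunurzuv, susunmifz), so the final letter is not what conditions the rule; the second-to-last letter is.
"vesifs" has second-to-last letter 'f'. The one such stem in the data (sunmifz → susunmifz) repeats the first consonant+vowel as a prefix (as does hilsonm), so the same rule applies.
The other pattern: stems whose second-to-last letter is 'r' add -uv.
So vesifs → vevesifs.

vevesifs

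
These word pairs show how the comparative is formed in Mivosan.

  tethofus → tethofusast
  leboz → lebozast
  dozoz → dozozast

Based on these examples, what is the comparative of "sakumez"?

Every pair shown (tethofus → tethofusast, leboz → lebozast, dozoz → dozozast) follows the same rule: add -ast.
So sakumez → sakumezast.

sakumezast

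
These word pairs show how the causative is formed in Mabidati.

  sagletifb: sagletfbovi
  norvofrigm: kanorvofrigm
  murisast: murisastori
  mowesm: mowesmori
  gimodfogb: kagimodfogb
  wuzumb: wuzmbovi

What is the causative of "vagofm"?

vagfmovi

wuzumb and gimodfogb both end in -b yet inflect differently (wuzmbovi, kagimodfogb), so the final letter is not what conditions the rule; the second-to-last letter is.
"vagofm" has second-to-last letter 'f'. The one such stem in the data (sagletifb → sagletfbovi) deletes the last vowel and adds -ovi (as does wuzumb), so the same rule applies.
So vagofm → vagfmovi.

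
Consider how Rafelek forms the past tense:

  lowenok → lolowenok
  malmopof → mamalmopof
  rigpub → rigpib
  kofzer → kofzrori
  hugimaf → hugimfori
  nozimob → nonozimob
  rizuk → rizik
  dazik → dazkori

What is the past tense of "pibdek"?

pibdkori

lowenok and rizuk both end in -k yet inflect differently (lolowenok, rizik), so the final letter is not what conditions the rule; the last vowel is.
"pibdek" has last vowel 'e'. The one such stem in the data (kofzer → kofzrori) deletes the last vowel and adds -ori (as do hugimaf, dazik), so the same rule applies.
The other patterns: stems whose last vowel is 'o' repeat the first consonant+vowel as a prefix; stems whose last vowel is 'u' change the last vowel to 'i'.
So pibdek → pibdkori.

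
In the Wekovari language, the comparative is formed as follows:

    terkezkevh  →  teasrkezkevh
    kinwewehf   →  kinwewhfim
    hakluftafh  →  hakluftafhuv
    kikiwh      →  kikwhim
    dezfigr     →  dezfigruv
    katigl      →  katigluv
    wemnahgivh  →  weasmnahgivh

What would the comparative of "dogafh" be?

terkezkevh and hakluftafh both end in -h yet inflect differently (teasrkezkevh, hakluftafhuv), so the final letter is not what conditions the rule; the second-to-last letter is.
"dogafh" has second-to-last letter 'f'. The one such stem in the data (hakluftafh → hakluftafhuv) adds -uv, so the same rule applies.
So dogafh → dogafhuv.

dogafhuv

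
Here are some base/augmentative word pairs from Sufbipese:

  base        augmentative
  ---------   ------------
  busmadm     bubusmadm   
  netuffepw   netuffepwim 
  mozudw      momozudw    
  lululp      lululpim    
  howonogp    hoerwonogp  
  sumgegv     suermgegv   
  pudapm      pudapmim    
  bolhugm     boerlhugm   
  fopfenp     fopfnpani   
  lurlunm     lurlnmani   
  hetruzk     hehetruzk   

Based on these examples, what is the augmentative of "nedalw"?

nedalwim

fopfenp and lululp both end in -p yet inflect differently (fopfnpani, lululpim), so the final letter is not what conditions the rule; the second-to-last letter is.
"nedalw" has second-to-last letter 'l'. The one such stem in the data (lululp → lululpim) adds -im, so the same rule applies.
So nedalw → nedalwim.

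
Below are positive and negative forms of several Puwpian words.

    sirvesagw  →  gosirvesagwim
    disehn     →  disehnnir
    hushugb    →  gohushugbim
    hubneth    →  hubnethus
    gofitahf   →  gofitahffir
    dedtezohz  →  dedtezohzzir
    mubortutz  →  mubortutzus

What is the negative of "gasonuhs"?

dedtezohz and mubortutz both end in -z yet inflect differently (dedtezohzzir, mubortutzus), so the final letter is not what conditions the rule; the second-to-last letter is.
"gasonuhs" has second-to-last letter 'h'. The stems whose second-to-last letter is 'h' (dedtezohz → dedtezohzzir, disehn → disehnnir, gofitahf → gofitahffir) double the final consonant and add -ir.
So gasonuhs → gasonuhssir.

gasonuhssir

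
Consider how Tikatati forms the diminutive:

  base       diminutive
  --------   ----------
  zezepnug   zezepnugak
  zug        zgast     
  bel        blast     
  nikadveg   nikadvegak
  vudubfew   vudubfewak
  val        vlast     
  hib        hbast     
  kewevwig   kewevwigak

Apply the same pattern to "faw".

zezepnug and zug both end in -g yet inflect differently (zezepnugak, zgast), so the final letter is not what conditions the rule; the number of vowels is.
"faw" has 1 vowel. The stems with 1 vowel (zug → zgast, bel → blast, val → vlast) delete the last vowel and add -ast.
So faw → fwast.

fwast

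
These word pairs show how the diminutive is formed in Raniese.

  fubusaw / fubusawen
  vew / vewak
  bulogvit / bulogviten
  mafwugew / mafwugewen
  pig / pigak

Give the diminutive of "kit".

kitak

"kit" has 1 vowel. The stems with 1 vowel (vew → vewak, pig → pigak) add -ak.
The other pattern: stems with 3 vowels add -en.
So kit → kitak.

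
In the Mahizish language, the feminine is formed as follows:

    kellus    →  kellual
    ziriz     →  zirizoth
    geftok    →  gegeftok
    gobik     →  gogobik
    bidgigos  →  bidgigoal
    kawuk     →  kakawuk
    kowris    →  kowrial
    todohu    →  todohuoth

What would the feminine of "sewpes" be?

sewpeal

"sewpes" ends in -s. The stems ending in -s (bidgigos → bidgigoal, kowris → kowrial, kellus → kellual) drop the final letter and add -al.
So sewpes → sewpeal.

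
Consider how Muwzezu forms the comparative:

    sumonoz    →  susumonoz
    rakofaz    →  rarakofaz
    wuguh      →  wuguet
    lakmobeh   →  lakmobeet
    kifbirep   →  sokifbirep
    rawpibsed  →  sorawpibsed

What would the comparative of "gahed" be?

sogahed

lakmobeh and kifbirep both have last vowel 'e' yet inflect differently (lakmobeet, sokifbirep), so the last vowel is not what conditions the rule; the final letter is.
"gahed" ends in -d. The one such stem in the data (rawpibsed → sorawpibsed) adds the prefix so-, so the same rule applies.
So gahed → sogahed.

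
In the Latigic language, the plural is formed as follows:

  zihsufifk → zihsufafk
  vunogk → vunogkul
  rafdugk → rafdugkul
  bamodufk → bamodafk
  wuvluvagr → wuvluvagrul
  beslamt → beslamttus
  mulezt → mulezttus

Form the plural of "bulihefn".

bulihafn

bamodufk and vunogk both end in -k yet inflect differently (bamodafk, vunogkul), so the final letter is not what conditions the rule; the second-to-last letter is.
"bulihefn" has second-to-last letter 'f'. The stems whose second-to-last letter is 'f' (bamodufk → bamodafk, zihsufifk → zihsufafk) change the last vowel to 'a'.
The other patterns: stems whose second-to-last letter is 'g' add -ul; stems whose second-to-last letter is 'm' or 'z' double the final consonant and add -us.
So bulihefn → bulihafn.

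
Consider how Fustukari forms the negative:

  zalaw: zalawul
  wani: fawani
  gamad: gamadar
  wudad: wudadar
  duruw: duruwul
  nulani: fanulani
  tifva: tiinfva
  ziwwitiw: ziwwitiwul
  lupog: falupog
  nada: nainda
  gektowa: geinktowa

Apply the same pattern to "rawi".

gektowa and wudad both have last vowel 'a' yet inflect differently (geinktowa, wudadar), so the last vowel is not what conditions the rule; the final letter is.
"rawi" ends in -i. The stems ending in -i (wani → fawani, nulani → fanulani) add the prefix fa-.
The other patterns: stems ending in -a insert -in- after the first vowel; stems ending in -d add -ar; stems ending in -w add -ul.
So rawi → farawi.

farawi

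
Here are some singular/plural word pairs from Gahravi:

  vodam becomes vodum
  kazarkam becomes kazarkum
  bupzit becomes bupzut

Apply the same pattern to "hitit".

hitut

Every pair shown (vodam → vodum, kazarkam → kazarkum, bupzit → bupzut) follows the same rule: change the last vowel to 'u'.
So hitit → hitut.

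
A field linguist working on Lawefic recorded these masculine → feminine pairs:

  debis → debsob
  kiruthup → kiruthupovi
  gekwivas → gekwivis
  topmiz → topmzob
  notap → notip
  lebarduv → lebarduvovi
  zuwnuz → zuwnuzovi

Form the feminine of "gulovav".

"gulovav" has last vowel 'a'. The stems whose last vowel is 'a' (notap → notip, gekwivas → gekwivis) change the last vowel to 'i'.
So gulovav → guloviv.

guloviv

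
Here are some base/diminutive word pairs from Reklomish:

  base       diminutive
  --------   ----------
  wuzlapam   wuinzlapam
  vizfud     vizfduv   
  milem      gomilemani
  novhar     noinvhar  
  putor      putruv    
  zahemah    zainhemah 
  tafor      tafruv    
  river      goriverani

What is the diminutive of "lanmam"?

wuzlapam and milem both end in -m yet inflect differently (wuinzlapam, gomilemani), so the final letter is not what conditions the rule; the last vowel is.
"lanmam" has last vowel 'a'. The stems whose last vowel is 'a' (zahemah → zainhemah, novhar → noinvhar, wuzlapam → wuinzlapam) insert -in- after the first vowel.
So lanmam → lainnmam.

lainnmam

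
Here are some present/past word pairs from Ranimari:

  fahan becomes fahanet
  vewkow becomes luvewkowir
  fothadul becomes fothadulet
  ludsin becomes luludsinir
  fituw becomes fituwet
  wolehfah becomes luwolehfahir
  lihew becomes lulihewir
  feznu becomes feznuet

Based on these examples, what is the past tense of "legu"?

fituw and lihew both end in -w yet inflect differently (fituwet, lulihewir), so the final letter is not what conditions the rule; the first letter is.
"legu" begins with l-. The stems beginning with l- (lihew → lulihewir, ludsin → luludsinir) add lu- … -ir around the stem.
The other pattern: stems beginning with f- add -et.
So legu → luleguir.

luleguir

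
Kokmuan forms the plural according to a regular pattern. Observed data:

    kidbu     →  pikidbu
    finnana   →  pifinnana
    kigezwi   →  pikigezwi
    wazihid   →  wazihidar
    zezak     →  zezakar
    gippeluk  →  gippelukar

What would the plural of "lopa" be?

kigezwi and wazihid both have last vowel 'i' yet inflect differently (pikigezwi, wazihidar), so the last vowel is not what conditions the rule; whether the stem ends in a vowel or a consonant is.
"lopa" ends in a vowel. The stems ending in a vowel (kidbu → pikidbu, finnana → pifinnana, kigezwi → pikigezwi) add the prefix pi-.
The other pattern: stems ending in a consonant add -ar.
So lopa → pilopa.

pilopa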